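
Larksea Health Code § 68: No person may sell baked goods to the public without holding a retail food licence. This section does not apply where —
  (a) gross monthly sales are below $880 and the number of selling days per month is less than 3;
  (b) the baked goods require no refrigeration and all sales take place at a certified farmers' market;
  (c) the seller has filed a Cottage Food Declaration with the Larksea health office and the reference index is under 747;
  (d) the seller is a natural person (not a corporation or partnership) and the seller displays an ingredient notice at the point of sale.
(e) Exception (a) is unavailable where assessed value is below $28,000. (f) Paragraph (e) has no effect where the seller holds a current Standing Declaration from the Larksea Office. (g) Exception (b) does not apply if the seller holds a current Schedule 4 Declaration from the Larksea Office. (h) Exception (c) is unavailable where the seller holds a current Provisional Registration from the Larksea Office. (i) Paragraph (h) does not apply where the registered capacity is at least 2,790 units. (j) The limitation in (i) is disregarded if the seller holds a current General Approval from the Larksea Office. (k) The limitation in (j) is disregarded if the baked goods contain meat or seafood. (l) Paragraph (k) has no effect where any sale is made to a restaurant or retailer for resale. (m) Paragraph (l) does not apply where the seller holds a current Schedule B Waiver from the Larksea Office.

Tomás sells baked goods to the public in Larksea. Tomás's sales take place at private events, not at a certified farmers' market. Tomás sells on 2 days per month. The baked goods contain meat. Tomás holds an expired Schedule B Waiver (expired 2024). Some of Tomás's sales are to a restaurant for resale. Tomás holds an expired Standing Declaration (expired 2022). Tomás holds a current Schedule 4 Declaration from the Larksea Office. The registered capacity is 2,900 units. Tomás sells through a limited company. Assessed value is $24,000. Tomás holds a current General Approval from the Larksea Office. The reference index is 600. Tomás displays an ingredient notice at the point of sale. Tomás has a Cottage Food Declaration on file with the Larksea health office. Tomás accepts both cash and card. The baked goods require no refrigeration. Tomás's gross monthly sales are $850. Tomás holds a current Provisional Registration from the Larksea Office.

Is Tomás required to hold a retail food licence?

Yes — Tomás must hold a retail food licence.

Exception (a)'s conditions are all satisfied: gross monthly sales are $850, below the $880 limit; the number of selling days per month is 2, less than the 3 limit. But: (e) is engaged — assessed value is $24,000, below the $28,000 limit. (f), which would lift (e), is not engaged — no current Standing Declaration is held. So (a) is unavailable.
Exception (b) requires that all sales take place at a certified farmers' market; but sales are at private events, not a certified farmers' market, so (b) is unavailable.
All of (c)'s requirements are met (a Cottage Food Declaration is on file; the reference index is 600, under the 747 limit). However, paragraphs (h)–(m) must be considered: (h) is engaged — a current Provisional Registration is held. (i) would limit (h) — the registered capacity is 2,900 units, meeting the 2,790 units threshold — but (j) sets (i) aside: (j) operates against (i): a current General Approval is held. (k) applies (the baked goods contain meat), but yields to (l): (l) operates against (k): some sales are to a restaurant for resale. (m) is not triggered (there is no Schedule B Waiver in force), so (l) stands. So (c) is unavailable.
Exception (d) requires that the seller is a natural person (not a corporation or partnership); but the seller operates through a limited company, so (d) is unavailable.
No exception displaces § 68.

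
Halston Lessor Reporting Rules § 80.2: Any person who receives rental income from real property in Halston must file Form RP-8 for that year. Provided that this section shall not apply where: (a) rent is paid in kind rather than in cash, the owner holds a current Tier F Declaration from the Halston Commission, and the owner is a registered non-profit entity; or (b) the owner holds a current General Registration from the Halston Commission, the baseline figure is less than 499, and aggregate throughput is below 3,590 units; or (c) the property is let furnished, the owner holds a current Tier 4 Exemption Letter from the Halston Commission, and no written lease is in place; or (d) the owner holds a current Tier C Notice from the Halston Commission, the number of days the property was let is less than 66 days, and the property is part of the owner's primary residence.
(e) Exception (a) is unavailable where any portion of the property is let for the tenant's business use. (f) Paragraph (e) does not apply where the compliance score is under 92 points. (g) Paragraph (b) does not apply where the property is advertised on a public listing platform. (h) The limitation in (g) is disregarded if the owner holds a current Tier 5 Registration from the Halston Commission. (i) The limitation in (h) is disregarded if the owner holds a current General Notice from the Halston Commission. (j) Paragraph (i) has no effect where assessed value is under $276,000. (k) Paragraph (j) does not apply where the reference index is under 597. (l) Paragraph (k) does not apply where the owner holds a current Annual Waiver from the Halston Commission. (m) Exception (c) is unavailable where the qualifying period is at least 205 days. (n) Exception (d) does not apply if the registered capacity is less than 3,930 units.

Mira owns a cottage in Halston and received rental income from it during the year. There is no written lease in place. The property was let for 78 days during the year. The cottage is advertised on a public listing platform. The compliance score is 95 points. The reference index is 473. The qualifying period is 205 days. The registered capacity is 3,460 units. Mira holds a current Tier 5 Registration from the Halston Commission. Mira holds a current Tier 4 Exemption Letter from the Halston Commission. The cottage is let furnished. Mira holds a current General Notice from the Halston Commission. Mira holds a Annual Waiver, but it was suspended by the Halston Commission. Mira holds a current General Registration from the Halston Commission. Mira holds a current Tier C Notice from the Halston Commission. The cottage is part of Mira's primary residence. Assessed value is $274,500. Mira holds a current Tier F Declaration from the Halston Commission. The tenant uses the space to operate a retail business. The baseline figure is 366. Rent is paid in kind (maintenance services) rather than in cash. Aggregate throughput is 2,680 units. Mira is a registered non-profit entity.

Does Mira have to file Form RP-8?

Exception (a)'s conditions are all satisfied: rent is paid in kind; a current Tier F Declaration is held; Mira is a registered non-profit. However, paragraphs (e)–(f) must be considered: (e) operates against (a): the space is let for business use. (f) is inapplicable (the compliance score is 95 points, not under 92 points), so (e) stands. So (a) is unavailable.
Exception (b) is satisfied on its face — a current General Registration is held; the baseline figure is 366, less than the 499 limit; aggregate throughput is 2,680 units, below the 3,590 units limit. But: (g) operates against (b): the property is publicly advertised. (h) is triggered (a current Tier 5 Registration is held), but is itself disapplied by (i): (i) operates against (h): a current General Notice is held. (j) applies (assessed value is $274,500, under the $276,000 limit), but is itself disapplied by (k): (k) applies — the reference index is 473, under the 597 limit. (l), which would lift (k), is inapplicable — there is no Annual Waiver in force. (b) is therefore removed.
All of (c)'s requirements are met (the property is let furnished; a current Tier 4 Exemption Letter is held; there is no written lease). However, paragraph (m) must be considered: (m) is triggered — the qualifying period is 205 days, meeting the 205 days threshold. So (c) is unavailable.
Exception (d) does not apply: the number of days the property was let is 78 days, not less than 66 days.
No exception displaces § 80.2.

Yes — Mira must file Form RP-8.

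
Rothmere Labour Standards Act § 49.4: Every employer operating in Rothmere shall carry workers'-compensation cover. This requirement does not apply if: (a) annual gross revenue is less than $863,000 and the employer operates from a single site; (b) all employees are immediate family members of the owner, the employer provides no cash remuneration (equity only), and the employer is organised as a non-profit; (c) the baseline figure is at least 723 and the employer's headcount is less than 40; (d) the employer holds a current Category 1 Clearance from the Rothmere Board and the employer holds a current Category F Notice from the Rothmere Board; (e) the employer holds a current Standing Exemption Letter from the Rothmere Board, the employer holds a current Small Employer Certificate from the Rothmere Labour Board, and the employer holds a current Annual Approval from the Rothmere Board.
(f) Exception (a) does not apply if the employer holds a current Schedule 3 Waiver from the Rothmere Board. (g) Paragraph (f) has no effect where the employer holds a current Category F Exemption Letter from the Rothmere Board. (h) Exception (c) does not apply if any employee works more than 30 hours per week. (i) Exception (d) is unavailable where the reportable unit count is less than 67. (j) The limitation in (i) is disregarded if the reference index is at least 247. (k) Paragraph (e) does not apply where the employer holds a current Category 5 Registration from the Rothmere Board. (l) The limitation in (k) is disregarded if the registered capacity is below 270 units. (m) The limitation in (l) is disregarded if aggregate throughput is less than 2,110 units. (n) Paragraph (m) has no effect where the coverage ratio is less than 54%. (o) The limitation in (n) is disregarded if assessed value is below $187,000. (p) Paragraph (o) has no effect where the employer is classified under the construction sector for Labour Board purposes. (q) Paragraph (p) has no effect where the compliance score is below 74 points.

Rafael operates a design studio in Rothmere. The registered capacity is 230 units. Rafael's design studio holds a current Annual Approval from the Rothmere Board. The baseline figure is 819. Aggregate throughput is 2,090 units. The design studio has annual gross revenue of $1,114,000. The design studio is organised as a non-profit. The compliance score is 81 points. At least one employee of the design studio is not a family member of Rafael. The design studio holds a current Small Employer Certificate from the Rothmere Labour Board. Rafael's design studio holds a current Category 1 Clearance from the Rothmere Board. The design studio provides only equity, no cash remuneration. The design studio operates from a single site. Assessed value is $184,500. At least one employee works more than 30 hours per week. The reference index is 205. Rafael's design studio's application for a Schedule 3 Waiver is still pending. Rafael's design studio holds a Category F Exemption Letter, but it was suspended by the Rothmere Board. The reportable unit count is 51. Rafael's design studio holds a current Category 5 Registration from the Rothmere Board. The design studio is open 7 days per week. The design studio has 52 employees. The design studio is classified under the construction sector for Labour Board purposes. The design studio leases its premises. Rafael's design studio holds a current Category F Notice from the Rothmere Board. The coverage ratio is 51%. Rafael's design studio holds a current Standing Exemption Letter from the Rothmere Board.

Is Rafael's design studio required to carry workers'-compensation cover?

Exception (a) requires that annual gross revenue is less than $863,000; but annual gross revenue is $1,114,000, not less than $863,000, so (a) is unavailable.
Exception (b) fails — at least one employee is not a family member.
Exception (c) fails — the employer's headcount is 52, not less than 40.
Exception (d) is satisfied on its face — a current Category 1 Clearance is held; a current Category F Notice is held. But applying paragraphs (i)–(j): (i) is engaged — the reportable unit count is 51, less than the 67 limit. (j), which would lift (i), is not engaged — the reference index is 205, short of 247. So (d) is unavailable.
Exception (e)'s conditions are all satisfied: a current Standing Exemption Letter is held; a current Small Employer Certificate is held; a current Annual Approval is held. As to paragraphs (k)–(q): (k) would limit (e) — a current Category 5 Registration is held — but (l) sets (k) aside: (l) is engaged — the registered capacity is 230 units, below the 270 units limit. (m) applies (aggregate throughput is 2,090 units, less than the 2,110 units limit), but yields to (n): (n) operates against (m): the coverage ratio is 51%, less than the 54% limit. (o) operates (assessed value is $184,500, below the $187,000 limit), but is itself disapplied by (p): (p) operates — the design studio is classified under the construction sector. (q), which would lift (p), is inapplicable — the compliance score is 81 points, not below 74 points. Exception (e) stands.

No — exception (e) applies; Rafael's design studio is not required to carry workers'-compensation cover.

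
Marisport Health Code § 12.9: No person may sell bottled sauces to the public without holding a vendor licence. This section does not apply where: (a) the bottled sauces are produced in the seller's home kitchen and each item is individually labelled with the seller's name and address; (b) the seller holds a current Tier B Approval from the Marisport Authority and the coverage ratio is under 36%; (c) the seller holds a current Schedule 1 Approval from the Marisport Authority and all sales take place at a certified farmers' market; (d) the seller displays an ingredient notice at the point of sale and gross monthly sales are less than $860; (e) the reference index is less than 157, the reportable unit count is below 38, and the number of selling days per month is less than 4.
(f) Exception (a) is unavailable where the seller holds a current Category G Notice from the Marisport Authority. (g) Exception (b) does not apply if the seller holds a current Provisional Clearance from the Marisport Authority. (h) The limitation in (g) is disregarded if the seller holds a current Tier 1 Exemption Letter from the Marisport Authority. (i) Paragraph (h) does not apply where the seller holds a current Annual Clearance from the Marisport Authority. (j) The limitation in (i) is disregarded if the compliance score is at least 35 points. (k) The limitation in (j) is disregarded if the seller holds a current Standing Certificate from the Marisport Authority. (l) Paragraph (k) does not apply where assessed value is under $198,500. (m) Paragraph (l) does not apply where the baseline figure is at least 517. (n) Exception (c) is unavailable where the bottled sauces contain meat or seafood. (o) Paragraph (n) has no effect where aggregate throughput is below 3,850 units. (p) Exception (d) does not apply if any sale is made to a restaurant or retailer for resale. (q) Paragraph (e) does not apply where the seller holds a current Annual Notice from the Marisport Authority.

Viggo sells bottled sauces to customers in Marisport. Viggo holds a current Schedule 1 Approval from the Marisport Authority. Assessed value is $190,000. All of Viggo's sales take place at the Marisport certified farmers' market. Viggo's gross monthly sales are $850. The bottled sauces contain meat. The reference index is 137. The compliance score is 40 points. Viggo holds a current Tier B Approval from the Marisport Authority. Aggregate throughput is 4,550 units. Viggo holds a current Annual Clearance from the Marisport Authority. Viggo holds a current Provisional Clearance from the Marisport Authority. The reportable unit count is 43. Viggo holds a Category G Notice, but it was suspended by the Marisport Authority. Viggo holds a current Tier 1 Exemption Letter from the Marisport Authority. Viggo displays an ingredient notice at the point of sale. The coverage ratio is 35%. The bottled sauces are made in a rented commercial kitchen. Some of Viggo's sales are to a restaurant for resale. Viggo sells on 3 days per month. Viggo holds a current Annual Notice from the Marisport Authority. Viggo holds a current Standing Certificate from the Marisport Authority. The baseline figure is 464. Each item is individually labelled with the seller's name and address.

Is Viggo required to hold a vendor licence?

Exception (a) does not apply: the bottled sauces are made in a commercial kitchen, not a home kitchen.
Exception (b)'s conditions are all satisfied: a current Tier B Approval is held; the coverage ratio is 35%, under the 36% limit. Considering the limiting provisions: (g) is triggered (a current Provisional Clearance is held), but is itself disapplied by (h): (h) operates — a current Tier 1 Exemption Letter is held. (i) operates (a current Annual Clearance is held), but is itself disapplied by (j): (j) is triggered — the compliance score is 40 points, meeting the 35 points threshold. (k) operates (a current Standing Certificate is held), but is itself disapplied by (l): (l) operates — assessed value is $190,000, under the $198,500 limit. (m), which would lift (l), is not triggered — the baseline figure is 464, short of 517. Exception (b) stands.
All of (c)'s requirements are met (a current Schedule 1 Approval is held; all sales are at a certified farmers' market). Turning to paragraphs (n)–(o): (n) operates against (c): the bottled sauces contain meat. (o), which would lift (n), is inapplicable — aggregate throughput is 4,550 units, not below 3,850 units. (c) is therefore removed.
Exception (d): an ingredient notice is displayed; gross monthly sales are $850, less than the $860 limit — every condition holds. But: (p) operates against (d): some sales are to a restaurant for resale. (d) is therefore removed.
Exception (e) fails — the reportable unit count is 43, not below 38.

No — exception (b) applies; Viggo is not required to hold a vendor licence.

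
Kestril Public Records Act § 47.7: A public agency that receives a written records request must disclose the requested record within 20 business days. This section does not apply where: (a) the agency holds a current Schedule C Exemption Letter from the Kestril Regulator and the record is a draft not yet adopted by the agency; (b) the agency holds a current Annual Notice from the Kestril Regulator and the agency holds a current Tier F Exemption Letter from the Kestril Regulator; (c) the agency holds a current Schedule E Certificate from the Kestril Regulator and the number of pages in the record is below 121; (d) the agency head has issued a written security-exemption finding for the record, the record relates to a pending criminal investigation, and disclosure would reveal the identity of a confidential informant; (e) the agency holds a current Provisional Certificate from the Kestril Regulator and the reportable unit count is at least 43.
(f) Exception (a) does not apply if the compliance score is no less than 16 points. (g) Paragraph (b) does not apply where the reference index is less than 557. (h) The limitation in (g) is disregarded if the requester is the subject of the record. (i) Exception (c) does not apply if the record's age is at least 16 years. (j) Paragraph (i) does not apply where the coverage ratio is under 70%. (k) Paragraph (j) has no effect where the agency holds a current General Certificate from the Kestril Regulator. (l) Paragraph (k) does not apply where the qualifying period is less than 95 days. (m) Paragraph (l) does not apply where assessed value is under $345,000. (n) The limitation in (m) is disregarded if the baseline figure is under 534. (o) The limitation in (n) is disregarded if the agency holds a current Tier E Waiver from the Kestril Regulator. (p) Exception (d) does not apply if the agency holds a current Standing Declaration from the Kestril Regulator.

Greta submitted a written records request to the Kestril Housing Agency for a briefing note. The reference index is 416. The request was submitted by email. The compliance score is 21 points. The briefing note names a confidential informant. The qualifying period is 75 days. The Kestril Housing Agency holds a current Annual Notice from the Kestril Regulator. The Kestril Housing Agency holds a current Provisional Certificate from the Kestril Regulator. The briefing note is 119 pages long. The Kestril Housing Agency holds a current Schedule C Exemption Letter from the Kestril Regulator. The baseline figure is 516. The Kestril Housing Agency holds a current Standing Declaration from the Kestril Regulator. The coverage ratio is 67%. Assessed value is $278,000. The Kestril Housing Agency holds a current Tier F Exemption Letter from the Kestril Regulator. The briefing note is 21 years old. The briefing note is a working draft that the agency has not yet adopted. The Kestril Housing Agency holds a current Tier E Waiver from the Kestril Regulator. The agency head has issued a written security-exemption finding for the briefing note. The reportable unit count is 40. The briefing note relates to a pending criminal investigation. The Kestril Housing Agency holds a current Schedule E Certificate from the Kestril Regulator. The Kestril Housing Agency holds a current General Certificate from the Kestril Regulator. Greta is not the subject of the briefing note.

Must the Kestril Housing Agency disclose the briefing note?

All of (a)'s requirements are met (a current Schedule C Exemption Letter is held; the briefing note is an unadopted draft). But: (f) is engaged — the compliance score is 21 points, meeting the 16 points threshold. (a) is therefore removed.
Exception (b)'s conditions are all satisfied: a current Annual Notice is held; a current Tier F Exemption Letter is held. However, paragraphs (g)–(h) must be considered: (g) operates against (b): the reference index is 416, less than the 557 limit. (h) is inapplicable (Greta is not the subject of the briefing note), so (g) stands. So (b) is unavailable.
Exception (c) is satisfied on its face — a current Schedule E Certificate is held; the number of pages in the record is 119, below the 121 limit. Turning to paragraphs (i)–(o): (i) operates against (c): the record's age is 21 years, meeting the 16 years threshold. (j) applies (the coverage ratio is 67%, under the 70% limit), but is displaced by (k): (k) is triggered — a current General Certificate is held. (l) is engaged (the qualifying period is 75 days, less than the 95 days limit), but yields to (m): (m) operates against (l): assessed value is $278,000, under the $345,000 limit. (n) is engaged (the baseline figure is 516, under the 534 limit), but is itself disapplied by (o): (o) is triggered — a current Tier E Waiver is held. Exception (c) does not apply.
All of (d)'s requirements are met (a written security-exemption finding has been issued; the briefing note relates to a pending investigation; the briefing note names a confidential informant). However, paragraph (p) must be considered: (p) operates against (d): a current Standing Declaration is held. Exception (d) does not apply.
Exception (e) does not apply: the reportable unit count is 40, short of 43.
None of the exceptions is available; § 47.7 applies in full.

Yes — the Kestril Housing Agency must disclose the briefing note.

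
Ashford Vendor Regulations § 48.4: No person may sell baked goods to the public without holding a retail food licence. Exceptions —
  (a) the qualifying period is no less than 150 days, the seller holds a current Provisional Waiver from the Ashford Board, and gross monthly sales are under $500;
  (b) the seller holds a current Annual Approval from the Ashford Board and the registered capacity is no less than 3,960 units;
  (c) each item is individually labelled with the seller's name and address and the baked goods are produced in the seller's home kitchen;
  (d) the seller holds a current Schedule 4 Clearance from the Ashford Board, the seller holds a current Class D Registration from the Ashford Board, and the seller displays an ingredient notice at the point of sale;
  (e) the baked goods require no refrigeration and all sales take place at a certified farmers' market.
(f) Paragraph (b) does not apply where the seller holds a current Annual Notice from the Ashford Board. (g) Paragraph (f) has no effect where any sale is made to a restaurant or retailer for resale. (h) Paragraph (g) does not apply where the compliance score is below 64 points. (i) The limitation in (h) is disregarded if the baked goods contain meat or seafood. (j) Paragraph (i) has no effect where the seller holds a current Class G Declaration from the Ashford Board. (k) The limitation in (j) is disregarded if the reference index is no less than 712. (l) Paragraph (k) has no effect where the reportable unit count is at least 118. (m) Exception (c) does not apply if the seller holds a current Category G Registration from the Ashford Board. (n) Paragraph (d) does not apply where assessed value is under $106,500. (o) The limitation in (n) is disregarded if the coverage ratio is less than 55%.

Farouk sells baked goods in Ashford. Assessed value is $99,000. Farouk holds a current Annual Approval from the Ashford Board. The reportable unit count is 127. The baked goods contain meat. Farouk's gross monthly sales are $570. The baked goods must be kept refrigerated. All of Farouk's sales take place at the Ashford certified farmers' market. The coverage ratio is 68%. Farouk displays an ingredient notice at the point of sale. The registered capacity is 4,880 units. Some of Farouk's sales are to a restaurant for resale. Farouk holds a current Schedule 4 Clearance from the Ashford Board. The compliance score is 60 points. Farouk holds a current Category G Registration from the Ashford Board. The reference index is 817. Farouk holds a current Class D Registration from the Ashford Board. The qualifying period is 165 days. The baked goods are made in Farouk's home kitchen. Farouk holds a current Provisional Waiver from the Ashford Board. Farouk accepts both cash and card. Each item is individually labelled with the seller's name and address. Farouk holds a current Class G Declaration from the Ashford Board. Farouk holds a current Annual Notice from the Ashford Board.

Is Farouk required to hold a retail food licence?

Yes — Farouk must hold a retail food licence.

Exception (a) fails — gross monthly sales are $570, not under $500.
Exception (b): a current Annual Approval is held; the registered capacity is 4,880 units, meeting the 3,960 units threshold — every condition holds. But: (f) applies — a current Annual Notice is held. (g) applies (some sales are to a restaurant for resale), but is set aside by (h): (h) operates against (g): the compliance score is 60 points, below the 64 points limit. (i) would limit (h) — the baked goods contain meat — but (j) sets (i) aside: (j) operates against (i): a current Class G Declaration is held. (k) operates (the reference index is 817, meeting the 712 threshold), but is itself disapplied by (l): (l) operates against (k): the reportable unit count is 127, meeting the 118 threshold. Exception (b) does not apply.
Exception (c): items are individually labelled; the baked goods are home-kitchen produced — every condition holds. However, paragraph (m) must be considered: (m) is triggered — a current Category G Registration is held. Exception (c) does not apply.
All of (d)'s requirements are met (a current Schedule 4 Clearance is held; a current Class D Registration is held; an ingredient notice is displayed). But applying paragraphs (n)–(o): (n) operates against (d): assessed value is $99,000, under the $106,500 limit. (o) is not triggered (the coverage ratio is 68%, not less than 55%), so (n) stands. (d) is therefore removed.
Exception (e) does not apply: the baked goods require refrigeration.
No exception displaces § 48.4.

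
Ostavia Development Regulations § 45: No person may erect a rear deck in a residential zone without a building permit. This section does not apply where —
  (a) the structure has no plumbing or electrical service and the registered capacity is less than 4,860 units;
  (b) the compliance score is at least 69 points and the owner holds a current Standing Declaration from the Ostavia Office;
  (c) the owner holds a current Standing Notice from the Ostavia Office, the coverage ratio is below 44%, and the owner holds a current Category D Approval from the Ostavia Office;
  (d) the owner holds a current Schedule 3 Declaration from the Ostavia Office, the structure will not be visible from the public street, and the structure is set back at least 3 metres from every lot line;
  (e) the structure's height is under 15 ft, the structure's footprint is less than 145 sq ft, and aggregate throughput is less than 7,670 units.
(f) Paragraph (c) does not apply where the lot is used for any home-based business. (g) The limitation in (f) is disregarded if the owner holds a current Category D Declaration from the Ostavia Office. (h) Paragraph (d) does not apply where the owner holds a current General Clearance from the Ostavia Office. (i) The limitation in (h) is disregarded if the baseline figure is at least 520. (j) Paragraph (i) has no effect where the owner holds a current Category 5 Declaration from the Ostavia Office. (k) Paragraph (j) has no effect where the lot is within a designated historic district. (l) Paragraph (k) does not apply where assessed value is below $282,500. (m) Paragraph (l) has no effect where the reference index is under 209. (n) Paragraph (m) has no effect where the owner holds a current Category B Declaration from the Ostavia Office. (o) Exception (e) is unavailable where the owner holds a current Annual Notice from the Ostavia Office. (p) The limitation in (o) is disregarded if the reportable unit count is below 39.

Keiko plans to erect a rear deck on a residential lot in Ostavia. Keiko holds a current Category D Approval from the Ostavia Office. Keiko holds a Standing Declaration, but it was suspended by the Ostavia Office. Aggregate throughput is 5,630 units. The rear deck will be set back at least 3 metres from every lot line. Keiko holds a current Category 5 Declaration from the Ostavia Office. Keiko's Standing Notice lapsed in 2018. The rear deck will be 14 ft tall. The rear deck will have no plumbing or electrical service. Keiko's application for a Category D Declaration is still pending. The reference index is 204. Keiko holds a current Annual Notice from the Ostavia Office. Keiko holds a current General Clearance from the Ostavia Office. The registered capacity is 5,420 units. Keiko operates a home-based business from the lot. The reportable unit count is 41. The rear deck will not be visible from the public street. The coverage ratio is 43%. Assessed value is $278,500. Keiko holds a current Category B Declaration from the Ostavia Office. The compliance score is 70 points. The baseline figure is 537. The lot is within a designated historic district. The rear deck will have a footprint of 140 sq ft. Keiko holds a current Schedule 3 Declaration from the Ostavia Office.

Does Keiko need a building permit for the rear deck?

Exception (a) fails — the registered capacity is 5,420 units, not less than 4,860 units.
Exception (b) does not apply: there is no Standing Declaration in force.
Exception (c) does not apply: no current Standing Notice is held.
Exception (d) is satisfied on its face — a current Schedule 3 Declaration is held; the structure will not be visible from the street; the setback is at least 3 m on every side. But applying paragraphs (h)–(n): (h) is triggered — a current General Clearance is held. (i) is triggered (the baseline figure is 537, meeting the 520 threshold), but is itself disapplied by (j): (j) operates against (i): a current Category 5 Declaration is held. (k) applies (the lot is in a historic district), but is set aside by (l): (l) operates — assessed value is $278,500, below the $282,500 limit. (m) would limit (l) — the reference index is 204, under the 209 limit — but (n) sets (m) aside: (n) operates — a current Category B Declaration is held. (d) is therefore removed.
Exception (e): the structure's height is 14 ft, under the 15 ft limit; the structure's footprint is 140 sq ft, less than the 145 sq ft limit; aggregate throughput is 5,630 units, less than the 7,670 units limit — every condition holds. But applying paragraphs (o)–(p): (o) is triggered — a current Annual Notice is held. (p), which would lift (o), is not engaged — the reportable unit count is 41, not below 39. Exception (e) does not apply.
None of the exceptions is available; § 45 applies in full.

Yes — Keiko must obtain a building permit.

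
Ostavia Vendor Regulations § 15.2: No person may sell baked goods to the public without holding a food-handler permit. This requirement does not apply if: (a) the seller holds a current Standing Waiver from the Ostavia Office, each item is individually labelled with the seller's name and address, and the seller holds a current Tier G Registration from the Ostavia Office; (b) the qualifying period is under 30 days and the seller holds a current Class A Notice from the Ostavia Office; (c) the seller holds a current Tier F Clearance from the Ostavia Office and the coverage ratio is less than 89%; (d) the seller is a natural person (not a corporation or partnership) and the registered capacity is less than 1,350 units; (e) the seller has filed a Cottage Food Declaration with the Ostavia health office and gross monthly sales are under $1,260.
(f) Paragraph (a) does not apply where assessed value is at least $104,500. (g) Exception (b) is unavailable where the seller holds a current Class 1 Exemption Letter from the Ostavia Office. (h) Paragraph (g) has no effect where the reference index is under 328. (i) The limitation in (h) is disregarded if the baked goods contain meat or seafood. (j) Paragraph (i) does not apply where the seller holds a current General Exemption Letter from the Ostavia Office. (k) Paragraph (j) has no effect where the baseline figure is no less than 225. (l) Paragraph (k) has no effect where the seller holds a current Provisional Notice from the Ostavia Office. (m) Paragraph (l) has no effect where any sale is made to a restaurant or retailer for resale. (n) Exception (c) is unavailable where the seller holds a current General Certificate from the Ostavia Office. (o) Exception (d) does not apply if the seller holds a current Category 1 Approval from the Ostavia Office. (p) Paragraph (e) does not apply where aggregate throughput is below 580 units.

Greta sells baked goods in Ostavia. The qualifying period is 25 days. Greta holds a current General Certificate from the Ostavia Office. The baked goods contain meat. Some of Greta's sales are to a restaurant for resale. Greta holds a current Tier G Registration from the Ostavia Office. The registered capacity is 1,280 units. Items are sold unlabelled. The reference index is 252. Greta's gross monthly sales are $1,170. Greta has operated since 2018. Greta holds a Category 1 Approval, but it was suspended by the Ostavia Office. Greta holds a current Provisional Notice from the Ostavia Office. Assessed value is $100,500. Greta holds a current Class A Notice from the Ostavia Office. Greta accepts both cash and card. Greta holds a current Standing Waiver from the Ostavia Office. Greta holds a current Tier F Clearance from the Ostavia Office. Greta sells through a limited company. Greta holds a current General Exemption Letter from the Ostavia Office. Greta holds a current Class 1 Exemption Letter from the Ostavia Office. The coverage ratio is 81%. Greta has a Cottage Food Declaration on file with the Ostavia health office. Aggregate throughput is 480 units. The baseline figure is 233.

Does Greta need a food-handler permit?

Yes — Greta must hold a food-handler permit.

Exception (a) fails — items are sold unlabelled.
All of (b)'s requirements are met (the qualifying period is 25 days, under the 30 days limit; a current Class A Notice is held). But applying paragraphs (g)–(m): (g) operates against (b): a current Class 1 Exemption Letter is held. (h) would limit (g) — the reference index is 252, under the 328 limit — but (i) sets (h) aside: (i) operates against (h): the baked goods contain meat. (j) would limit (i) — a current General Exemption Letter is held — but (k) sets (j) aside: (k) operates against (j): the baseline figure is 233, meeting the 225 threshold. (l) operates (a current Provisional Notice is held), but yields to (m): (m) operates against (l): some sales are to a restaurant for resale. (b) is therefore removed.
Exception (c)'s conditions are all satisfied: a current Tier F Clearance is held; the coverage ratio is 81%, less than the 89% limit. However, paragraph (n) must be considered: (n) is triggered — a current General Certificate is held. So (c) is unavailable.
Exception (d) requires that the seller is a natural person (not a corporation or partnership); but the seller operates through a limited company, so (d) is unavailable.
Exception (e) is satisfied on its face — a Cottage Food Declaration is on file; gross monthly sales are $1,170, under the $1,260 limit. But: (p) applies — aggregate throughput is 480 units, below the 580 units limit. Exception (e) does not apply.
No exception displaces § 15.2.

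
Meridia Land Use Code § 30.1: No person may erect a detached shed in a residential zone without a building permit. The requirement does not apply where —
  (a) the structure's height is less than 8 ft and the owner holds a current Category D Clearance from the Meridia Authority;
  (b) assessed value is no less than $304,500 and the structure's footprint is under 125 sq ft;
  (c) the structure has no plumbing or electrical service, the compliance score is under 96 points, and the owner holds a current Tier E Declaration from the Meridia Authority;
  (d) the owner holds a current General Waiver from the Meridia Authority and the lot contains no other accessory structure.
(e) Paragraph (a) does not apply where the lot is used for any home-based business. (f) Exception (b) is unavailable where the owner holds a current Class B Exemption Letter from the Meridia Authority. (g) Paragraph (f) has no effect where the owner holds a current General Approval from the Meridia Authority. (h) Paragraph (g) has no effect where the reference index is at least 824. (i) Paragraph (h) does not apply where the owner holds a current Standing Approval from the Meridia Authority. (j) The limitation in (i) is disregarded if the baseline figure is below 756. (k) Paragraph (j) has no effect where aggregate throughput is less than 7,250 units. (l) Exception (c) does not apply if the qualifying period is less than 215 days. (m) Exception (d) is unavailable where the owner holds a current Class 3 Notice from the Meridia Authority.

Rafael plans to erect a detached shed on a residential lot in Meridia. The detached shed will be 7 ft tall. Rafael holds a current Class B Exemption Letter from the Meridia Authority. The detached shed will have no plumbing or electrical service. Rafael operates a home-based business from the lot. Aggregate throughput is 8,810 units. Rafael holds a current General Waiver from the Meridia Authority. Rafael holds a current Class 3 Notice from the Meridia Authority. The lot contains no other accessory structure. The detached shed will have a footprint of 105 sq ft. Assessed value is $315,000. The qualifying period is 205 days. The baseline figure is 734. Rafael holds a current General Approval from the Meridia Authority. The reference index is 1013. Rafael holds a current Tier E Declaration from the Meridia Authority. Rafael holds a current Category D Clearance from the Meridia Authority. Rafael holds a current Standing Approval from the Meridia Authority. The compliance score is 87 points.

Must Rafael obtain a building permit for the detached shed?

Exception (a): the structure's height is 7 ft, less than the 8 ft limit; a current Category D Clearance is held — every condition holds. However, paragraph (e) must be considered: (e) operates — a home-based business operates on the lot. (a) is therefore removed.
Exception (b): assessed value is $315,000, meeting the $304,500 threshold; the structure's footprint is 105 sq ft, under the 125 sq ft limit — every condition holds. But: (f) operates against (b): a current Class B Exemption Letter is held. (g) would limit (f) — a current General Approval is held — but (h) sets (g) aside: (h) is triggered — the reference index is 1,013, meeting the 824 threshold. (i) would limit (h) — a current Standing Approval is held — but (j) sets (i) aside: (j) operates — the baseline figure is 734, below the 756 limit. (k), which would lift (j), is not engaged — aggregate throughput is 8,810 units, not less than 7,250 units. (b) is therefore removed.
Exception (c): there is no plumbing or electrical service; the compliance score is 87 points, under the 96 points limit; a current Tier E Declaration is held — every condition holds. But applying paragraph (l): (l) operates against (c): the qualifying period is 205 days, less than the 215 days limit. So (c) is unavailable.
All of (d)'s requirements are met (a current General Waiver is held; the lot has no other accessory structure). However, paragraph (m) must be considered: (m) operates against (d): a current Class 3 Notice is held. So (d) is unavailable.
No exception is made out. Rafael falls within the general rule.

Yes — Rafael must obtain a building permit.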